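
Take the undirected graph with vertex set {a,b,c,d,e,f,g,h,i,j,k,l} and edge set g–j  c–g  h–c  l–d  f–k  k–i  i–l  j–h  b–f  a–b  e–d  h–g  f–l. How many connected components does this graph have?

Component: {c, g, h, j}
Component: {a, b, d, e, f, i, k, l}

2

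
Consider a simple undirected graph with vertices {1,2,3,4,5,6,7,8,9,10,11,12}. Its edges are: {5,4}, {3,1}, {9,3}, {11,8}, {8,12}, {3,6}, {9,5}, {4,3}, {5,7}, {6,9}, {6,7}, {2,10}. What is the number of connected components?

3

Component: {2, 10}
Component: {8, 11, 12}
Component: {1, 3, 4, 5, 6, 7, 9}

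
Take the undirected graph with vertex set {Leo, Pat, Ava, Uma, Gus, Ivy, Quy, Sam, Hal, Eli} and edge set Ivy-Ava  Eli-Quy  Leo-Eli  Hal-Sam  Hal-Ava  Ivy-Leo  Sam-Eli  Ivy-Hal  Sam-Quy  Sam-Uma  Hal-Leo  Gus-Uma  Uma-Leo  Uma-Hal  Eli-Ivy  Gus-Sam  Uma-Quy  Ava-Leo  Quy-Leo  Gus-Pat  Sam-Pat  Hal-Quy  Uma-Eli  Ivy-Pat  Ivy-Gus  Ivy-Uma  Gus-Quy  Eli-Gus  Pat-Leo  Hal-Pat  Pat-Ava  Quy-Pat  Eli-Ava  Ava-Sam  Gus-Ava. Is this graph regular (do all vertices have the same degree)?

Yes

Degrees: Leo:7, Pat:7, Ava:7, Uma:7, Gus:7, Ivy:7, Quy:7, Sam:7, Hal:7, Eli:7
All degrees equal 7; the graph is regular.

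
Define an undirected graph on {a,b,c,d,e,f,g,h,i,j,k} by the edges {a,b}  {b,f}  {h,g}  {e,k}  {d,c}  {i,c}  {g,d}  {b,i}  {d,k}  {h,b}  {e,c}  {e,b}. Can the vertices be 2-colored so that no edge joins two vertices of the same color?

Partition the vertices as {b, c, g, j, k} vs {a, d, e, f, h, i}. Each listed edge has one endpoint in each part, so the graph is bipartite.

Yes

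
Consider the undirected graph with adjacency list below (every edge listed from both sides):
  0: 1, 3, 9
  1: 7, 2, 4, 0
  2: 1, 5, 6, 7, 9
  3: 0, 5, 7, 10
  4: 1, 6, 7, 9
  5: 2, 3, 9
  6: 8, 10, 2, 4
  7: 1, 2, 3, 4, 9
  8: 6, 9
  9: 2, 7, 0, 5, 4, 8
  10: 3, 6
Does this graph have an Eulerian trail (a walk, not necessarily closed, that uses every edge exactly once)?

No

Degrees: 0:3, 1:4, 2:5, 3:4, 4:4, 5:3, 6:4, 7:5, 8:2, 9:6, 10:2
Odd-degree vertices: 0, 2, 5, 7 (4 total).
With 4 odd-degree vertices (more than two), no single trail can use every edge.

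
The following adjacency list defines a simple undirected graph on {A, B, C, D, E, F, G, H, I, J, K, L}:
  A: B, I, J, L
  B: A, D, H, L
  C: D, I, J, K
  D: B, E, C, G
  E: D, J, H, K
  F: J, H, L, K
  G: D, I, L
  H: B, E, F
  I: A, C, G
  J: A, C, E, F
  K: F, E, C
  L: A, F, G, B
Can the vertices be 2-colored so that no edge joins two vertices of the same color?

No

The cycle B-A-L-B has length 3, which is odd, so the graph is not bipartite.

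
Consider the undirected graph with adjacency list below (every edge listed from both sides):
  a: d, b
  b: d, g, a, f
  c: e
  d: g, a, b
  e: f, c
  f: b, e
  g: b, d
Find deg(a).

Neighbors of a: b, d.

2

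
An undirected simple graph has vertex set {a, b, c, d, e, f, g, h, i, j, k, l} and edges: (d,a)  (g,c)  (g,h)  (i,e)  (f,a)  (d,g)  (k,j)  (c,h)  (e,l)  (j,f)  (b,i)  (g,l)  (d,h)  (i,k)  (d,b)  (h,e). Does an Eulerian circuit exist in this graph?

Degrees: a:2, b:2, c:2, d:4, e:3, f:2, g:4, h:4, i:3, j:2, k:2, l:2
Vertices with odd degree: e, i. An Eulerian circuit requires all degrees even.

No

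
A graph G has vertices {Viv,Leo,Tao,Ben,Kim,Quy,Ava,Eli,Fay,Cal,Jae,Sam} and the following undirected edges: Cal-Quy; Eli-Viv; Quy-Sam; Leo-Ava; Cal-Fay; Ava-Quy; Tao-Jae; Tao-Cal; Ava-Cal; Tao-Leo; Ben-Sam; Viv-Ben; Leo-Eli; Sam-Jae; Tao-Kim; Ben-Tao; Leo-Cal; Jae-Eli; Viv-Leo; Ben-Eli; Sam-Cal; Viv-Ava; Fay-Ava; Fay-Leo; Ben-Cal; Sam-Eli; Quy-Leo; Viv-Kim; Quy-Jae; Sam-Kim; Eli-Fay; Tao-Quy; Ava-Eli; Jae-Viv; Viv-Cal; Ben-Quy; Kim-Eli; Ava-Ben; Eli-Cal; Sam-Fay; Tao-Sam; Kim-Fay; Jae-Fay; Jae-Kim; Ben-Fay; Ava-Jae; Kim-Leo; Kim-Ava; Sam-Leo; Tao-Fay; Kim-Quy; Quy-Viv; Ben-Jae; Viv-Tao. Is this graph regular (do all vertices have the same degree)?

Degrees: Viv:9, Leo:9, Tao:9, Ben:9, Kim:9, Quy:9, Ava:9, Eli:9, Fay:9, Cal:9, Jae:9, Sam:9
All degrees equal 9; the graph is regular.

Yes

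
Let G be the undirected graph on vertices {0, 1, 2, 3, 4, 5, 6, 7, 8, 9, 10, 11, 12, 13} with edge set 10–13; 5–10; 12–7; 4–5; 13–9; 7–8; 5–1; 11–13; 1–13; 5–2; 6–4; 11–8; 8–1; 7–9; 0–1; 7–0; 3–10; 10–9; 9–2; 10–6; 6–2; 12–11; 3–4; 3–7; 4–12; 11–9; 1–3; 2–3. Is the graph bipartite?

No

11-9-13-11 is an odd cycle (length 3), and a bipartite graph can contain only even cycles.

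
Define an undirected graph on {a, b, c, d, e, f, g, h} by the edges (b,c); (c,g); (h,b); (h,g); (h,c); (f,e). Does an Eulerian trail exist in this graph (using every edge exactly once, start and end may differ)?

No

Degrees: a:0, b:2, c:3, d:0, e:1, f:1, g:2, h:3
Odd-degree vertices: c, e, f, h (4 total).
An Eulerian trail requires 0 or 2 odd-degree vertices; here there are 4.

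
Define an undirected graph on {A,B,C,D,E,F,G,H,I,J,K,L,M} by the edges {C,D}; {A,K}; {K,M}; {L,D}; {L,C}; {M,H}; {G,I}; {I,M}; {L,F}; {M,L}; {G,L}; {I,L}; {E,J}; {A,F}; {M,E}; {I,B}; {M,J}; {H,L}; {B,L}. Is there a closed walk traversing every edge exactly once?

Yes

Degrees: A:2, B:2, C:2, D:2, E:2, F:2, G:2, H:2, I:4, J:2, K:2, L:8, M:6
All degrees are even and the non-isolated vertices are connected — an Eulerian circuit exists.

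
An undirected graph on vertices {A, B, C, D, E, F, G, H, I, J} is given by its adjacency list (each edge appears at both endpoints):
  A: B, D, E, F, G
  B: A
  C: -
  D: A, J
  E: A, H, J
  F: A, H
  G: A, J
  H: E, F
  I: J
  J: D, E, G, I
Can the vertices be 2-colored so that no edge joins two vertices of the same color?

A valid 2-coloring puts {B, C, D, E, F, G, I} on one side and {A, H, J} on the other; every edge crosses between the two sides.

Yes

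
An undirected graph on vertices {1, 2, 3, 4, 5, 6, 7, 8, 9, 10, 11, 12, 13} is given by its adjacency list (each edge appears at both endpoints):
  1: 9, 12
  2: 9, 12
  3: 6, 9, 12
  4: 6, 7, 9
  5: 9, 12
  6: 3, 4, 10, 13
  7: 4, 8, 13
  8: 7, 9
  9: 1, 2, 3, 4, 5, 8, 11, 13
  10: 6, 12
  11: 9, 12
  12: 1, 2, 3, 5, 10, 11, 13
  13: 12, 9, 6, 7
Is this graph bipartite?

Color {6, 7, 9, 12} black and {1, 2, 3, 4, 5, 8, 10, 11, 13} white. No edge joins two same-colored vertices, so the graph is bipartite.

Yes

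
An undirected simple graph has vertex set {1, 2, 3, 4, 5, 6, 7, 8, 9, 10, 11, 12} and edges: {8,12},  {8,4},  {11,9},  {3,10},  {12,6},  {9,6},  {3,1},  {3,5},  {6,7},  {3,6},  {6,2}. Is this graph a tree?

Yes

The graph has 12 vertices and 11 edges.
Connected and |E| = |V| - 1, which characterizes a tree.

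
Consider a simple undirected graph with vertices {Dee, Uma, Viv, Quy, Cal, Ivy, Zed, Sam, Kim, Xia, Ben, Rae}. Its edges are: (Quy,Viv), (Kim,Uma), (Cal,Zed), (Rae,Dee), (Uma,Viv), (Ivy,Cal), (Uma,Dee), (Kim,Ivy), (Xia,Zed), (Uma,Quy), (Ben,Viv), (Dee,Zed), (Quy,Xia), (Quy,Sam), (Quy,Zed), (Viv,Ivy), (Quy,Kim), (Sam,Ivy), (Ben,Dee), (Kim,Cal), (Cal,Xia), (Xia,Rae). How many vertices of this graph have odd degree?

Degrees: Dee:4, Uma:4, Viv:4, Quy:6, Cal:4, Ivy:4, Zed:4, Sam:2, Kim:4, Xia:4, Ben:2, Rae:2
Odd-degree vertices: none.

0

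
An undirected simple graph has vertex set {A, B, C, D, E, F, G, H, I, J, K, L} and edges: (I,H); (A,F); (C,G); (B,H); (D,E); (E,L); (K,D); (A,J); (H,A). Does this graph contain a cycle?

|V| = 12, |E| = 9, number of components = 3.
A forest on 12 vertices with 3 components has exactly 9 edges, which matches — so no cycle.

No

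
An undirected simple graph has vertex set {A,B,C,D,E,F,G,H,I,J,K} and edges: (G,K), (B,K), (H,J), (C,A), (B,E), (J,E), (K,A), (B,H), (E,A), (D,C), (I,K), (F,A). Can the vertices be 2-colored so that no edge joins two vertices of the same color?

A valid 2-coloring puts {C, E, F, H, K} on one side and {A, B, D, G, I, J} on the other; every edge crosses between the two sides.

Yes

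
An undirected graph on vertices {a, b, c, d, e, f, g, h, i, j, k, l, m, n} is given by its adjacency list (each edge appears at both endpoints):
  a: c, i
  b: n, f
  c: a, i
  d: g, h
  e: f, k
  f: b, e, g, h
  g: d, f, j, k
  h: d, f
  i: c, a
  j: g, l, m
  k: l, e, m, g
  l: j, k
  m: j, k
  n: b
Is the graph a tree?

|V| = 14, |E| = 17.
It splits into 2 components, so it cannot be a tree.

No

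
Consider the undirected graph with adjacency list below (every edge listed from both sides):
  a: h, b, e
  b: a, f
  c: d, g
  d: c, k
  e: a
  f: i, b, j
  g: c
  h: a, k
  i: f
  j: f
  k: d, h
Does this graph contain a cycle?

No

|V| = 11, |E| = 10, number of components = 1.
A forest on 11 vertices with 1 component has exactly 10 edges, which matches — so no cycle.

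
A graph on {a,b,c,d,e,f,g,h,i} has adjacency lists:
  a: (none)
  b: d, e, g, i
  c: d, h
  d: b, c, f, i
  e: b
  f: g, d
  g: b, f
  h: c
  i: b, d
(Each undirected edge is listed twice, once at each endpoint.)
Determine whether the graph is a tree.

No

|V| = 9, |E| = 9.
It splits into 2 components, so it cannot be a tree.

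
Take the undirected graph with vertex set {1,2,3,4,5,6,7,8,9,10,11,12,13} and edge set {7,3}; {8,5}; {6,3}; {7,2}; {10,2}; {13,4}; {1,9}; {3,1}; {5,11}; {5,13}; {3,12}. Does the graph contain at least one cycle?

The graph has 13 vertices, 11 edges, and 2 connected components.
Since 11 = 13 - 2, the graph is a forest and contains no cycle.

No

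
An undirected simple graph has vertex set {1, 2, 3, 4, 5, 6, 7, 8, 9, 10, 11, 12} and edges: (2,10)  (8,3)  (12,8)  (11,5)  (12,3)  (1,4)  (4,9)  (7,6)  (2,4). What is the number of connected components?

Component: {5, 11}
Component: {6, 7}
Component: {3, 8, 12}
Component: {1, 2, 4, 9, 10}

4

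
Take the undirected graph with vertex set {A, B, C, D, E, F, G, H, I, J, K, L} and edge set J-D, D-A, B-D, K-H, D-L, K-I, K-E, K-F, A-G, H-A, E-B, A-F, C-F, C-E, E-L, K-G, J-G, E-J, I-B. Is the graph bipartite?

Yes

Color {D, E, F, G, H, I} black and {A, B, C, J, K, L} white. No edge joins two same-colored vertices, so the graph is bipartite.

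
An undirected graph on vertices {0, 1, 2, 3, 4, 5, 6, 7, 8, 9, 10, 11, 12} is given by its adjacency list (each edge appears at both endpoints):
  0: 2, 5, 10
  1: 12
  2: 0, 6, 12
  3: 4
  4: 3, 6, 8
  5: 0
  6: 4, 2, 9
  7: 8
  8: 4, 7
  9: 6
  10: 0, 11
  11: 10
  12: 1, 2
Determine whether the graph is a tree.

|V| = 13, |E| = 12.
Connected and |E| = |V| - 1, which characterizes a tree.

Yes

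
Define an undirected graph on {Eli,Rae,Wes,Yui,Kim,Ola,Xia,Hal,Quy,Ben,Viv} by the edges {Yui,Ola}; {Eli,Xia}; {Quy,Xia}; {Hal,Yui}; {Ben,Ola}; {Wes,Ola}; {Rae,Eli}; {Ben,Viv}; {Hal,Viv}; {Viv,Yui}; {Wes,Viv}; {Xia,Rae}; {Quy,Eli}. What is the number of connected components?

3

Component: {Kim}
Component: {Eli, Rae, Xia, Quy}
Component: {Wes, Yui, Ola, Hal, Ben, Viv}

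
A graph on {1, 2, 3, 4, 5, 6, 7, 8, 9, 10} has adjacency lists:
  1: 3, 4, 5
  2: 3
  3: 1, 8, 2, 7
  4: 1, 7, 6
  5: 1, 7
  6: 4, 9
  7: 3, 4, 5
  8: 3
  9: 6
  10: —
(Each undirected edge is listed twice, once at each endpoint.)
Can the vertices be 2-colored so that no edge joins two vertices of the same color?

Yes

Partition the vertices as {3, 4, 5, 9, 10} vs {1, 2, 6, 7, 8}. Each listed edge has one endpoint in each part, so the graph is bipartite.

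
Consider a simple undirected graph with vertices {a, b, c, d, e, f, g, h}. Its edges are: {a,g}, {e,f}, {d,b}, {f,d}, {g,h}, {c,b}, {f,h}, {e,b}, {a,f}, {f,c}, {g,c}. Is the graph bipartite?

Yes

Color {b, f, g} black and {a, c, d, e, h} white. No edge joins two same-colored vertices, so the graph is bipartite.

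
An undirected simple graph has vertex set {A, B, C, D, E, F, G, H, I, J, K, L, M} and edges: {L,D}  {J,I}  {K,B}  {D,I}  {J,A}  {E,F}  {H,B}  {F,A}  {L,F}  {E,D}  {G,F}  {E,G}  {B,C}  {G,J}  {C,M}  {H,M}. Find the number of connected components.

Component: {B, C, H, K, M}
Component: {A, D, E, F, G, I, J, L}

2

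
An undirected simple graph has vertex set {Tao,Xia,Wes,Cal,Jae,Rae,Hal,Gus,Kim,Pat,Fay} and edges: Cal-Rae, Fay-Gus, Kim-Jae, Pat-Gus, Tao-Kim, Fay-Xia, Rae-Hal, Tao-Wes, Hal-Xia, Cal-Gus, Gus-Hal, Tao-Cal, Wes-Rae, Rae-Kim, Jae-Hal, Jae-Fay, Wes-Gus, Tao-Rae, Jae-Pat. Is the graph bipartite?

No

The cycle Cal-Tao-Rae-Cal has length 3, which is odd, so the graph is not bipartite.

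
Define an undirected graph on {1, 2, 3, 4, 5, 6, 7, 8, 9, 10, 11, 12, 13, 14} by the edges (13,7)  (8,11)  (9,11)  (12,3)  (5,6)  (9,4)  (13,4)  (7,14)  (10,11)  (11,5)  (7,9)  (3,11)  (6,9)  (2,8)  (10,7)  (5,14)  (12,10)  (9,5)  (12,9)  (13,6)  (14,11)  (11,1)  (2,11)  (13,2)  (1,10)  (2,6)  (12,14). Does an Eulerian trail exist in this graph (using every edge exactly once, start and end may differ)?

Yes

Degrees: 1:2, 2:4, 3:2, 4:2, 5:4, 6:4, 7:4, 8:2, 9:6, 10:4, 11:8, 12:4, 13:4, 14:4
Odd-degree vertices: none (0 total).
The non-isolated vertices are connected and exactly 0 have odd degree, so an Eulerian trail exists.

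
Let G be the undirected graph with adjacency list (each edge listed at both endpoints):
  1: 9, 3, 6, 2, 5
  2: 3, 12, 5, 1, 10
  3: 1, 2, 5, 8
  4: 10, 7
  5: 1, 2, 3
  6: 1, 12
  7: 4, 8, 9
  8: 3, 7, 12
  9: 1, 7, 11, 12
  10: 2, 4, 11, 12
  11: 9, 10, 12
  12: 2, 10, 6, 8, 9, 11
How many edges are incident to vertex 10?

4

Neighbors of 10: 2, 4, 11, 12.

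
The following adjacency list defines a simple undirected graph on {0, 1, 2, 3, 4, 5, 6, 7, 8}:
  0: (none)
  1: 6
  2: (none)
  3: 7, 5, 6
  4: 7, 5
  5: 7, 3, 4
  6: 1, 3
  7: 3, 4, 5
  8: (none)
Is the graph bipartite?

The cycle 4-5-7-4 has length 3, which is odd, so the graph is not bipartite.

No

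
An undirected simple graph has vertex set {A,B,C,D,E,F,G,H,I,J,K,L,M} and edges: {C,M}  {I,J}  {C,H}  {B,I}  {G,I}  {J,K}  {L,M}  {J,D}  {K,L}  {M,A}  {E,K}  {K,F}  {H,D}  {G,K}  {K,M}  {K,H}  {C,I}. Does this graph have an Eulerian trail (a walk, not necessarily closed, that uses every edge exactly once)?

No

Degrees: A:1, B:1, C:3, D:2, E:1, F:1, G:2, H:3, I:4, J:3, K:7, L:2, M:4
Odd-degree vertices: A, B, C, E, F, H, J, K (8 total).
An Eulerian trail requires 0 or 2 odd-degree vertices; here there are 8.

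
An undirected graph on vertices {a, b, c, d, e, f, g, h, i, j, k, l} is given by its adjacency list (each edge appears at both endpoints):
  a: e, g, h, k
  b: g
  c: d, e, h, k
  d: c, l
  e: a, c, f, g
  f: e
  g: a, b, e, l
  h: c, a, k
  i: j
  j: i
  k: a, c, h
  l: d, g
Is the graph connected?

Component: {i, j}
Component: {a, b, c, d, e, f, g, h, k, l}
There are 2 separate components, so the graph is not connected.

No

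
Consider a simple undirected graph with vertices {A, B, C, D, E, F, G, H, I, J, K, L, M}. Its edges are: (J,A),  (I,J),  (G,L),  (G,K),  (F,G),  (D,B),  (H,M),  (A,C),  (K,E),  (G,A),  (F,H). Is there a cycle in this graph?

No

|V| = 13, |E| = 11, number of components = 2.
A forest on 13 vertices with 2 components has exactly 11 edges, which matches — so no cycle.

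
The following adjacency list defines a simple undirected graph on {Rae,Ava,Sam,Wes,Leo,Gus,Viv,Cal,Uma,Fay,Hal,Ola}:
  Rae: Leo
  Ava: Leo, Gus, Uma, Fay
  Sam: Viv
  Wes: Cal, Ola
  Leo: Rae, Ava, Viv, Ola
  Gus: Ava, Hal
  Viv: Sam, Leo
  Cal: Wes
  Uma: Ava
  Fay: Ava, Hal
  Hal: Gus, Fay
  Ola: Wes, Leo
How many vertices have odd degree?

4

Degrees: Rae:1, Ava:4, Sam:1, Wes:2, Leo:4, Gus:2, Viv:2, Cal:1, Uma:1, Fay:2, Hal:2, Ola:2
Odd-degree vertices: Rae, Sam, Cal, Uma.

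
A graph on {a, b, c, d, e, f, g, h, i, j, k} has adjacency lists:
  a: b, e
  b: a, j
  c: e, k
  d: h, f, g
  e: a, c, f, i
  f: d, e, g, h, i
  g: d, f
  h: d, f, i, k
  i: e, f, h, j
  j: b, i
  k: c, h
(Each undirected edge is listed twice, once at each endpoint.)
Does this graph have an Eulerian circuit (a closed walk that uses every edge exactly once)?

No

Degrees: a:2, b:2, c:2, d:3, e:4, f:5, g:2, h:4, i:4, j:2, k:2
Vertices with odd degree: d, f. An Eulerian circuit requires all degrees even.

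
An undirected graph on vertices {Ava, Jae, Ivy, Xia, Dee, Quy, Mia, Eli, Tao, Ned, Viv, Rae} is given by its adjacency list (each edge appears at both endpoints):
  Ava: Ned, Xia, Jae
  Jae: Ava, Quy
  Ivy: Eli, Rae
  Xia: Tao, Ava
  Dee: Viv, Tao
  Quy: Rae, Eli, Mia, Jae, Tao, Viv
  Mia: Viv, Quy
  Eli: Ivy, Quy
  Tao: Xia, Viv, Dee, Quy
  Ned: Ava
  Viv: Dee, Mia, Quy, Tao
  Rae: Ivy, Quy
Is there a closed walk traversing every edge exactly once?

No

Degrees: Ava:3, Jae:2, Ivy:2, Xia:2, Dee:2, Quy:6, Mia:2, Eli:2, Tao:4, Ned:1, Viv:4, Rae:2
Ava, Ned have odd degree; an Eulerian circuit needs every degree to be even, so none exists.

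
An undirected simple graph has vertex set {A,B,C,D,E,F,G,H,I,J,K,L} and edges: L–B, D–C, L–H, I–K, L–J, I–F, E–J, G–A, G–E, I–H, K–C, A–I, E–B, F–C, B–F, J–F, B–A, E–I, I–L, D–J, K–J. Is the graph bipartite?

No

The cycle I-H-L-I has length 3, which is odd, so the graph is not bipartite.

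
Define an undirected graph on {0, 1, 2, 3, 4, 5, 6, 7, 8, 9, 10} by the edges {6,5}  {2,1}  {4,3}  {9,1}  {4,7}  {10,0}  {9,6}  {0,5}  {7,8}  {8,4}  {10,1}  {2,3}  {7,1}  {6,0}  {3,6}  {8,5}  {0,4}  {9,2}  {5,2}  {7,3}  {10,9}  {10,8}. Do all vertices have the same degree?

Degrees: 0:4, 1:4, 2:4, 3:4, 4:4, 5:4, 6:4, 7:4, 8:4, 9:4, 10:4
Every vertex has degree 4, so the graph is 4-regular.

Yes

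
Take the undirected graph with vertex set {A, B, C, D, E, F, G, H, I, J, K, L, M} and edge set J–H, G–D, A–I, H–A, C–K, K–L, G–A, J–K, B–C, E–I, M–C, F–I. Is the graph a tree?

The graph has 13 vertices and 12 edges.
Connected and |E| = |V| - 1, which characterizes a tree.

Yes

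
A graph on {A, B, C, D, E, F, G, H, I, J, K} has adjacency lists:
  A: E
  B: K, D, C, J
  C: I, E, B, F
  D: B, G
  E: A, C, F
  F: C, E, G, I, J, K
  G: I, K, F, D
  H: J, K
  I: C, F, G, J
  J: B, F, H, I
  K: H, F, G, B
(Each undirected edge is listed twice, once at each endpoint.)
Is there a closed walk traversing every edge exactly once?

No

Degrees: A:1, B:4, C:4, D:2, E:3, F:6, G:4, H:2, I:4, J:4, K:4
Vertices with odd degree: A, E. An Eulerian circuit requires all degrees even.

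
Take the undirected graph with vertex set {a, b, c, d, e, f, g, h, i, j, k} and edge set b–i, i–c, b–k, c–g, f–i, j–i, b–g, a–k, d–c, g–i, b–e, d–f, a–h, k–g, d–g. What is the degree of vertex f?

Neighbors of f: d, i.

2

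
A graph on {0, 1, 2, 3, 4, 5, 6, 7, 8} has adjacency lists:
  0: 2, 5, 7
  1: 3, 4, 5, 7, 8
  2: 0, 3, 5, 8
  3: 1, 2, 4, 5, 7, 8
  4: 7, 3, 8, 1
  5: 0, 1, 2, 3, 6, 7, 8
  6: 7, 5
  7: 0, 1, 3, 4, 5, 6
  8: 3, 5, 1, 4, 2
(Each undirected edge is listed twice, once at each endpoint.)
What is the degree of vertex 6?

Neighbors of 6: 5, 7.

2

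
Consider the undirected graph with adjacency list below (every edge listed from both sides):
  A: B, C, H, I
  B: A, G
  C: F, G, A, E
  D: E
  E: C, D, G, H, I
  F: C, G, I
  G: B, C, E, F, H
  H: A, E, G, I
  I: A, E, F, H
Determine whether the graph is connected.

A breadth-first search from A visits A, H, I, C, B, E, G, F, D — all 9 vertices — so the graph is connected.

Yes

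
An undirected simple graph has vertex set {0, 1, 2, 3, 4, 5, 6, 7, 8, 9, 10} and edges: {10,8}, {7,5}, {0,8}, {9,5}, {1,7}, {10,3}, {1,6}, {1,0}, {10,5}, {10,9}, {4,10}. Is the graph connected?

No

Component: {2}
Component: {0, 1, 3, 4, 5, 6, 7, 8, 9, 10}
No edge joins these 2 groups, so the graph is disconnected.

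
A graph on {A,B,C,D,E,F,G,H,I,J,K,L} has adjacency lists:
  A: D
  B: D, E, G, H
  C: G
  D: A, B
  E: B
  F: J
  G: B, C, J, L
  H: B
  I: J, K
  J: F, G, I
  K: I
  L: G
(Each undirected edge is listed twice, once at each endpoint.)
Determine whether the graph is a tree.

Yes

The graph has 12 vertices and 11 edges.
Connected and |E| = |V| - 1, which characterizes a tree.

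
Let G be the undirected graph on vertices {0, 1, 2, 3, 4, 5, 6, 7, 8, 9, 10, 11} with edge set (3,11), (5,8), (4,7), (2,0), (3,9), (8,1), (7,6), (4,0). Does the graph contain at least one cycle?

No

The graph has 12 vertices, 8 edges, and 4 connected components.
Since 8 = 12 - 4, the graph is a forest and contains no cycle.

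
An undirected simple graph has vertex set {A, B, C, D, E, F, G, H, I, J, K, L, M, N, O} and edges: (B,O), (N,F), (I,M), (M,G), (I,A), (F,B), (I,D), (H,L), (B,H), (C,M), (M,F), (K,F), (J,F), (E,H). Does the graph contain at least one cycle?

No

The graph has 15 vertices, 14 edges, and 1 connected component.
Since 14 = 15 - 1, the graph is a forest and contains no cycle.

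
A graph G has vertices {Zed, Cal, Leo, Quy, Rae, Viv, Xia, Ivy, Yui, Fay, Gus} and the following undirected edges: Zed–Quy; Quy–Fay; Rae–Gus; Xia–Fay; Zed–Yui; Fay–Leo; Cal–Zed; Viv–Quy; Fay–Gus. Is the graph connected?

Component: {Ivy}
Component: {Zed, Cal, Leo, Quy, Rae, Viv, Xia, Yui, Fay, Gus}
No edge joins these 2 groups, so the graph is disconnected.

No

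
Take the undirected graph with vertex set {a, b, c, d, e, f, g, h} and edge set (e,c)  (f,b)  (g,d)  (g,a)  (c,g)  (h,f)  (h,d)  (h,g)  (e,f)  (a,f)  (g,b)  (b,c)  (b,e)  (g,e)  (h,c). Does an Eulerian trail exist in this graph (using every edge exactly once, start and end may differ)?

Degrees: a:2, b:4, c:4, d:2, e:4, f:4, g:6, h:4
Odd-degree vertices: none (0 total).
The non-isolated vertices are connected and exactly 0 have odd degree, so an Eulerian trail exists.

Yes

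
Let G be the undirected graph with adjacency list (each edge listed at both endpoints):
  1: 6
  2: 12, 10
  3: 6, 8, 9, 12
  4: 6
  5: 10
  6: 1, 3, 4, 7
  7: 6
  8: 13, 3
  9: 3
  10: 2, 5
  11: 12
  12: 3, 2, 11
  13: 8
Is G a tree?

The graph has 13 vertices and 12 edges.
Connected and |E| = |V| - 1, which characterizes a tree.

Yes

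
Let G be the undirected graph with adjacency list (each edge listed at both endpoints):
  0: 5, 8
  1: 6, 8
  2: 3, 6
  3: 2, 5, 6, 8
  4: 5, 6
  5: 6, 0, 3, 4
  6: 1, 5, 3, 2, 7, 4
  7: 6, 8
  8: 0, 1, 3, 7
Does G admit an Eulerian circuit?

Degrees: 0:2, 1:2, 2:2, 3:4, 4:2, 5:4, 6:6, 7:2, 8:4
Every vertex has even degree and the edges form a single connected piece, so an Eulerian circuit exists.

Yes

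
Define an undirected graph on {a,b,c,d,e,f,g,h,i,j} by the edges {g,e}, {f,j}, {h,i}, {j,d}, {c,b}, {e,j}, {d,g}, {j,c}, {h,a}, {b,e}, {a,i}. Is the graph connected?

Component: {a, h, i}
Component: {b, c, d, e, f, g, j}
No edge joins these 2 groups, so the graph is disconnected.

No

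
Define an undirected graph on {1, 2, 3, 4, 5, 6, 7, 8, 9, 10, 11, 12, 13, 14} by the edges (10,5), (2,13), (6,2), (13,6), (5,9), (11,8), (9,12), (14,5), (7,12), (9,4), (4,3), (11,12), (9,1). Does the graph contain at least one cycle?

The graph has 14 vertices, 13 edges, and 2 connected components.
One cycle is 2-13-6-2.

Yes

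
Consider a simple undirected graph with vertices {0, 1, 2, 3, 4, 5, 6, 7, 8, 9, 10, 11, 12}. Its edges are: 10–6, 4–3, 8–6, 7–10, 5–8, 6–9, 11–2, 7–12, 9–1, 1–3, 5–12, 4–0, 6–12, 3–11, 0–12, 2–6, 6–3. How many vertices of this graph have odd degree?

Degrees: 0:2, 1:2, 2:2, 3:4, 4:2, 5:2, 6:6, 7:2, 8:2, 9:2, 10:2, 11:2, 12:4
Odd-degree vertices: none.

0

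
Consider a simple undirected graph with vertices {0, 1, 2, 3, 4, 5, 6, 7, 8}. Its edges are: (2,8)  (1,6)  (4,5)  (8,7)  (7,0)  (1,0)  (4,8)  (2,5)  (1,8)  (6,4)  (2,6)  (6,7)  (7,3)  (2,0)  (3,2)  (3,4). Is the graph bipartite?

Partition the vertices as {1, 2, 4, 7} vs {0, 3, 5, 6, 8}. Each listed edge has one endpoint in each part, so the graph is bipartite.

Yes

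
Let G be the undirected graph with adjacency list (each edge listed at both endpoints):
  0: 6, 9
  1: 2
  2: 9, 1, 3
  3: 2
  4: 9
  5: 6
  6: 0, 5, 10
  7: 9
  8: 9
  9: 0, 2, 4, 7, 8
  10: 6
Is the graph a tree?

|V| = 11, |E| = 10.
It is connected with exactly 10 edges, hence acyclic — it is a tree.

Yes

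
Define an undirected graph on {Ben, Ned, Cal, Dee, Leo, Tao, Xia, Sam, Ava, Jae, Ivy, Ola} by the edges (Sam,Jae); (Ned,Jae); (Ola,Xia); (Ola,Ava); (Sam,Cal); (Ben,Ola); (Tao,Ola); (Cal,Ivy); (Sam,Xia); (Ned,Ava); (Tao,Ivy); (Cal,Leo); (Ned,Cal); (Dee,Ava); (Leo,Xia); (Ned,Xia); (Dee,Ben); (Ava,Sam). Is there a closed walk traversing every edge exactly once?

Degrees: Ben:2, Ned:4, Cal:4, Dee:2, Leo:2, Tao:2, Xia:4, Sam:4, Ava:4, Jae:2, Ivy:2, Ola:4
All degrees are even and the non-isolated vertices are connected — an Eulerian circuit exists.

Yes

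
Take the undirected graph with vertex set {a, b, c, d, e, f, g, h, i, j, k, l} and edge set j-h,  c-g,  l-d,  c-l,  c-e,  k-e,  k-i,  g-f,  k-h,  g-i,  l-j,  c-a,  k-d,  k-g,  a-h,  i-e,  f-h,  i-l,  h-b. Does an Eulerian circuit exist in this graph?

Degrees: a:2, b:1, c:4, d:2, e:3, f:2, g:4, h:5, i:4, j:2, k:5, l:4
b, e, h, k have odd degree; an Eulerian circuit needs every degree to be even, so none exists.

No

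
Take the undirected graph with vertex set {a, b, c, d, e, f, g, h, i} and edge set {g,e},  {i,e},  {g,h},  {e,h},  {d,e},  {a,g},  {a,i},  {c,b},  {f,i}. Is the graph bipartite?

No

e-h-g-e is an odd cycle (length 3), and a bipartite graph can contain only even cycles.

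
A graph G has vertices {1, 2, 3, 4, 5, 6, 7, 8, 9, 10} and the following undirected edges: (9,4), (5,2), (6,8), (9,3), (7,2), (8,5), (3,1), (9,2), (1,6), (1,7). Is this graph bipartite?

The cycle 3-1-7-2-9-3 has length 5, which is odd, so the graph is not bipartite.

No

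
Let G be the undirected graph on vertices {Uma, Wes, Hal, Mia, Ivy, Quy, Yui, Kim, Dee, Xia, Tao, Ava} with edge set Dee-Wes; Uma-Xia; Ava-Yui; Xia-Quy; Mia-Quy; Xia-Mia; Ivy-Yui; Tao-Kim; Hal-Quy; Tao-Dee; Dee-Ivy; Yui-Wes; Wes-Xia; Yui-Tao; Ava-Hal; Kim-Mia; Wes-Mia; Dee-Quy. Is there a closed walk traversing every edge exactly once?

No

Degrees: Uma:1, Wes:4, Hal:2, Mia:4, Ivy:2, Quy:4, Yui:4, Kim:2, Dee:4, Xia:4, Tao:3, Ava:2
Vertices with odd degree: Uma, Tao. An Eulerian circuit requires all degrees even.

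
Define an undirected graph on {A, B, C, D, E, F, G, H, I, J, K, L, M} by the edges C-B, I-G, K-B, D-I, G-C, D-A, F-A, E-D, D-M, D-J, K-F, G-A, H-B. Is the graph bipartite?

Partition the vertices as {B, D, F, G, L} vs {A, C, E, H, I, J, K, M}. Each listed edge has one endpoint in each part, so the graph is bipartite.

Yes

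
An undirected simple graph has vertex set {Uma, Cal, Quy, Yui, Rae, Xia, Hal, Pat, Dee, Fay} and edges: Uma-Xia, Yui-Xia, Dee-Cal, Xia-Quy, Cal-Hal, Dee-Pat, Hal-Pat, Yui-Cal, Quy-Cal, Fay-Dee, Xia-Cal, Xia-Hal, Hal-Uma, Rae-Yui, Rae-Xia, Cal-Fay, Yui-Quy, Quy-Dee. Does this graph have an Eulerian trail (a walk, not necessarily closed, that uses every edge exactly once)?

Degrees: Uma:2, Cal:6, Quy:4, Yui:4, Rae:2, Xia:6, Hal:4, Pat:2, Dee:4, Fay:2
Odd-degree vertices: none (0 total).
With 0 odd-degree vertices and all edges in one connected piece, an Eulerian trail exists.

Yes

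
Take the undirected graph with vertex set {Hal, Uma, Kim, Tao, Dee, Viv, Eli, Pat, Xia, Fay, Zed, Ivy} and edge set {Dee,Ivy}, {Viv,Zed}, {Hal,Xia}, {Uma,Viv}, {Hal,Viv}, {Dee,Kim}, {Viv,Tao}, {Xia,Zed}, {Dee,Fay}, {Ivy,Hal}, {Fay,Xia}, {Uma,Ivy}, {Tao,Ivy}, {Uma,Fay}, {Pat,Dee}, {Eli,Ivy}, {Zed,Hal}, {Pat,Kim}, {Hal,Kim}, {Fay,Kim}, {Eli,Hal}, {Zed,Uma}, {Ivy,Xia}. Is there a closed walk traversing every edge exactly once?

Degrees: Hal:6, Uma:4, Kim:4, Tao:2, Dee:4, Viv:4, Eli:2, Pat:2, Xia:4, Fay:4, Zed:4, Ivy:6
All degrees are even and the non-isolated vertices are connected — an Eulerian circuit exists.

Yes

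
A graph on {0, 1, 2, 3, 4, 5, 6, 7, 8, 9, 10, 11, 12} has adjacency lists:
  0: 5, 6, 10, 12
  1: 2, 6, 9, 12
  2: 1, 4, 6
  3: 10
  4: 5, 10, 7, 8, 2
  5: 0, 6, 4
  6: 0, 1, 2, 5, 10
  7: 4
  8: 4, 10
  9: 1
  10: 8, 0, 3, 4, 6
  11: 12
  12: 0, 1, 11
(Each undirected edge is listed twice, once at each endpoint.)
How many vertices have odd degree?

10

Degrees: 0:4, 1:4, 2:3, 3:1, 4:5, 5:3, 6:5, 7:1, 8:2, 9:1, 10:5, 11:1, 12:3
Odd-degree vertices: 2, 3, 4, 5, 6, 7, 9, 10, 11, 12.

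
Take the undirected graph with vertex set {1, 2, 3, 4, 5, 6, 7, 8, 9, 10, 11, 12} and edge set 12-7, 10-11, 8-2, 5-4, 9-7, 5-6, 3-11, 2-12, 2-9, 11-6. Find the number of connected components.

3

Component: {1}
Component: {2, 7, 8, 9, 12}
Component: {3, 4, 5, 6, 10, 11}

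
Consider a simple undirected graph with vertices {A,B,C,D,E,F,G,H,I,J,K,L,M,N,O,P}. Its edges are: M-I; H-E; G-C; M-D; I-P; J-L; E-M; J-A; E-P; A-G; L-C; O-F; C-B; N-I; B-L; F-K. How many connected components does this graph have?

3

Component: {F, K, O}
Component: {A, B, C, G, J, L}
Component: {D, E, H, I, M, N, P}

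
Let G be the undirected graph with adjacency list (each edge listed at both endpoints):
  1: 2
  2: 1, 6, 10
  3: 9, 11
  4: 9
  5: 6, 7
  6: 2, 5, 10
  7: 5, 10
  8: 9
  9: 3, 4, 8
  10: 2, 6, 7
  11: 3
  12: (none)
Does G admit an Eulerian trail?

Degrees: 1:1, 2:3, 3:2, 4:1, 5:2, 6:3, 7:2, 8:1, 9:3, 10:3, 11:1, 12:0
Odd-degree vertices: 1, 2, 4, 6, 8, 9, 10, 11 (8 total).
With 8 odd-degree vertices (more than two), no single trail can use every edge.

No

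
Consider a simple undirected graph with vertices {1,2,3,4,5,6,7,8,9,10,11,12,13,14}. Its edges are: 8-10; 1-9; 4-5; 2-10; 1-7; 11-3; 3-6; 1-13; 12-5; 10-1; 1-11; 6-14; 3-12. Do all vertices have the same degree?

No

Degrees: 1:5, 2:1, 3:3, 4:1, 5:2, 6:2, 7:1, 8:1, 9:1, 10:3, 11:2, 12:2, 13:1, 14:1
Degrees are not all equal (e.g. deg(2)=1 but deg(1)=5); not regular.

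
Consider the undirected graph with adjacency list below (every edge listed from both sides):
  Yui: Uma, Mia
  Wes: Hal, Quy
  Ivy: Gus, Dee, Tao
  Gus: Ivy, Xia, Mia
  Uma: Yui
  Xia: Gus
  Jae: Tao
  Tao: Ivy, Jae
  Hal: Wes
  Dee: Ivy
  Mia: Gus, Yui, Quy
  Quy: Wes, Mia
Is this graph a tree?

Yes

The graph has 12 vertices and 11 edges.
It is connected with exactly 11 edges, hence acyclic — it is a tree.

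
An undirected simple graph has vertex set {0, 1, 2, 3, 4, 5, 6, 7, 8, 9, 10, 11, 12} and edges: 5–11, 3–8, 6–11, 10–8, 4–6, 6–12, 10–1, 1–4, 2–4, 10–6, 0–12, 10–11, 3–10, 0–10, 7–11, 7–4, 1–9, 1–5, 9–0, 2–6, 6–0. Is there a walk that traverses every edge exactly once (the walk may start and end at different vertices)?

Yes

Degrees: 0:4, 1:4, 2:2, 3:2, 4:4, 5:2, 6:6, 7:2, 8:2, 9:2, 10:6, 11:4, 12:2
Odd-degree vertices: none (0 total).
With 0 odd-degree vertices and all edges in one connected piece, an Eulerian trail exists.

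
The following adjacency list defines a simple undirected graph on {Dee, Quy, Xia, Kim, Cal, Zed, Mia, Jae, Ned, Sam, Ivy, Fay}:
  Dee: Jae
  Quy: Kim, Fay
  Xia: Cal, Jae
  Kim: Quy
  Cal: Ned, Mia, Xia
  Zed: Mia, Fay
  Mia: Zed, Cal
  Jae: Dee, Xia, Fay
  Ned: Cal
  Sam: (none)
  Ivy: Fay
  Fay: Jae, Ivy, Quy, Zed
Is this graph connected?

Component: {Sam}
Component: {Dee, Quy, Xia, Kim, Cal, Zed, Mia, Jae, Ned, Ivy, Fay}
There are 2 separate components, so the graph is not connected.

No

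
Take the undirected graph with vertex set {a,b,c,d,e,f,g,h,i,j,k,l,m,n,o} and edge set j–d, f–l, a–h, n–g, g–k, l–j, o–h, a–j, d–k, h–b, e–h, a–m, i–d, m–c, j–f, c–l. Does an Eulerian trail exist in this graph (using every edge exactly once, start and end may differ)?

No

Degrees: a:3, b:1, c:2, d:3, e:1, f:2, g:2, h:4, i:1, j:4, k:2, l:3, m:2, n:1, o:1
Odd-degree vertices: a, b, d, e, i, l, n, o (8 total).
An Eulerian trail requires 0 or 2 odd-degree vertices; here there are 8.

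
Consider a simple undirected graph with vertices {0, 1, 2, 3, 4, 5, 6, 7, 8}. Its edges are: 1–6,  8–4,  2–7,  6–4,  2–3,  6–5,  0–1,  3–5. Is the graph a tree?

Yes

|V| = 9, |E| = 8.
It is connected with exactly 8 edges, hence acyclic — it is a tree.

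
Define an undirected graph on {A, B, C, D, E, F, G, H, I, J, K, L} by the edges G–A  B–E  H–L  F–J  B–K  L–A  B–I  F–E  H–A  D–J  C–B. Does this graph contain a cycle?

|V| = 12, |E| = 11, number of components = 2.
Since 11 > 12 - 2, a cycle must exist; for instance A-L-H-A.

Yes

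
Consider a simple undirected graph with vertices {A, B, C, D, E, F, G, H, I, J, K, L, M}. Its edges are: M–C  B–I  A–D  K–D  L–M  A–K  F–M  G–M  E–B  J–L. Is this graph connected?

Component: {H}
Component: {A, D, K}
Component: {B, E, I}
Component: {C, F, G, J, L, M}
There are 4 separate components, so the graph is not connected.

No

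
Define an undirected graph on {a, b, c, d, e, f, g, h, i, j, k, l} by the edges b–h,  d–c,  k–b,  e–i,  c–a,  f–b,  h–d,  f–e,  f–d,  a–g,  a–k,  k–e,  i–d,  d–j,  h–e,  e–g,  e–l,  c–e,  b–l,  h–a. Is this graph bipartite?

A valid 2-coloring puts {c, f, g, h, i, j, k, l} on one side and {a, b, d, e} on the other; every edge crosses between the two sides.

Yes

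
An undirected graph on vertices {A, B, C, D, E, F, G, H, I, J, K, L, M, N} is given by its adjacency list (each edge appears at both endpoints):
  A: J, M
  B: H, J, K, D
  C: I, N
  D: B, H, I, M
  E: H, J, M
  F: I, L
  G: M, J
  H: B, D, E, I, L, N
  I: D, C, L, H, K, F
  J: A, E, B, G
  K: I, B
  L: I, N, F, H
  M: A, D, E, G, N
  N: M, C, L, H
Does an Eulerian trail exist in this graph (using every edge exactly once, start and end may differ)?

Degrees: A:2, B:4, C:2, D:4, E:3, F:2, G:2, H:6, I:6, J:4, K:2, L:4, M:5, N:4
Odd-degree vertices: E, M (2 total).
With 2 odd-degree vertices and all edges in one connected piece, an Eulerian trail exists (from E to M).

Yes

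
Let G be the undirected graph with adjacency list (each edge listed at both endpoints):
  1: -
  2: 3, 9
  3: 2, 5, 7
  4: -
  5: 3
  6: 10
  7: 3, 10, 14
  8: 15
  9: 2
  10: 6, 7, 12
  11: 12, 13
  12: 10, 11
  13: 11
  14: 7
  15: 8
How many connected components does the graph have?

Component: {1}
Component: {4}
Component: {8, 15}
Component: {2, 3, 5, 6, 7, 9, 10, 11, 12, 13, 14}

4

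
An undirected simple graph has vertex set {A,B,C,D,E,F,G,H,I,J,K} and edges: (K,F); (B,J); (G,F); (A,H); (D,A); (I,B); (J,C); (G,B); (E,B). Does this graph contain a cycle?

The graph has 11 vertices, 9 edges, and 2 connected components.
Since 9 = 11 - 2, the graph is a forest and contains no cycle.

No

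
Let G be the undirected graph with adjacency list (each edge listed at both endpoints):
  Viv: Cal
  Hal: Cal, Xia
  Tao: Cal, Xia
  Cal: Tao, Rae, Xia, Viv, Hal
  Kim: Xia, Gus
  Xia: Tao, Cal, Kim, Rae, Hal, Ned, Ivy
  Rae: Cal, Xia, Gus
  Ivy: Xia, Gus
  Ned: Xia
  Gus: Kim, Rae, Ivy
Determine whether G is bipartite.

No

Cal-Xia-Rae-Cal is an odd cycle (length 3), and a bipartite graph can contain only even cycles.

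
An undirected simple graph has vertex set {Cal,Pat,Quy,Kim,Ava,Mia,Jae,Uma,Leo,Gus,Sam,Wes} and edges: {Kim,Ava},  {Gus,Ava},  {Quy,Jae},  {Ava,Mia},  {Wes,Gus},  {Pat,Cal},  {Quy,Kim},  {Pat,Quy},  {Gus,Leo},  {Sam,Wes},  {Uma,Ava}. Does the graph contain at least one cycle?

No

The graph has 12 vertices, 11 edges, and 1 connected component.
Since 11 = 12 - 1, the graph is a forest and contains no cycle.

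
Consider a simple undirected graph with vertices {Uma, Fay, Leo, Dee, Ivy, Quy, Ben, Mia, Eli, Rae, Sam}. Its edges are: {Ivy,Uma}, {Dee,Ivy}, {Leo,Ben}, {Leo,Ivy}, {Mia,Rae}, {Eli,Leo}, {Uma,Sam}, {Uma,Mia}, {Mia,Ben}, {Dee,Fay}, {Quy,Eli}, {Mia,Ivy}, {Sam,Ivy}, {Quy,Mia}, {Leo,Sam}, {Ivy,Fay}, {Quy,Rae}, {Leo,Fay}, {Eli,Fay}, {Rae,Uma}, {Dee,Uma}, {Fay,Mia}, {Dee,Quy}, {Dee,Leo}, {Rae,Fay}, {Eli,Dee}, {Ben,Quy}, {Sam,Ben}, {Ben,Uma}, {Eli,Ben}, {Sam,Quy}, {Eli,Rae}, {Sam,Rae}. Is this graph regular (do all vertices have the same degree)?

Yes

Degrees: Uma:6, Fay:6, Leo:6, Dee:6, Ivy:6, Quy:6, Ben:6, Mia:6, Eli:6, Rae:6, Sam:6
Every vertex has degree 6, so the graph is 6-regular.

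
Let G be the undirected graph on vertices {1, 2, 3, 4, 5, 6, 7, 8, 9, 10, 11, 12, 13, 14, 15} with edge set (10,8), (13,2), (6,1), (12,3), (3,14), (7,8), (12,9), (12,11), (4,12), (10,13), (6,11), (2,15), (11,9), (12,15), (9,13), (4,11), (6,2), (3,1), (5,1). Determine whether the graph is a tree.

|V| = 15, |E| = 19.
Connected but with 19 > 14 edges, so it has a cycle and is not a tree.

No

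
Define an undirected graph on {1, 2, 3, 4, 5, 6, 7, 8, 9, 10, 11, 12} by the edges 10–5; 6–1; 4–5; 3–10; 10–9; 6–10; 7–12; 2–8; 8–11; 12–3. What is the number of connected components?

2

Component: {2, 8, 11}
Component: {1, 3, 4, 5, 6, 7, 9, 10, 12}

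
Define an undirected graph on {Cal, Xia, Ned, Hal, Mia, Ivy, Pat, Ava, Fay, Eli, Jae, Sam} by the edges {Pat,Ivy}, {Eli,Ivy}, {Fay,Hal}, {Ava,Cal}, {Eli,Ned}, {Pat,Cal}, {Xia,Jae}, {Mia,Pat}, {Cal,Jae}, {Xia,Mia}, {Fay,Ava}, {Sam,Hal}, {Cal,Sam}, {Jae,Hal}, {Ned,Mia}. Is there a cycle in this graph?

|V| = 12, |E| = 15, number of components = 1.
One cycle is Pat-Mia-Ned-Eli-Ivy-Pat.

Yes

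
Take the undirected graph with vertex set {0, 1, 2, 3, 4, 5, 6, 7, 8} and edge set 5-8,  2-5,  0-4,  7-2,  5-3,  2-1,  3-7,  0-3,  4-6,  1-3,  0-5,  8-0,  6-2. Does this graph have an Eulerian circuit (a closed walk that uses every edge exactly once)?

Degrees: 0:4, 1:2, 2:4, 3:4, 4:2, 5:4, 6:2, 7:2, 8:2
All degrees are even and the non-isolated vertices are connected — an Eulerian circuit exists.

Yes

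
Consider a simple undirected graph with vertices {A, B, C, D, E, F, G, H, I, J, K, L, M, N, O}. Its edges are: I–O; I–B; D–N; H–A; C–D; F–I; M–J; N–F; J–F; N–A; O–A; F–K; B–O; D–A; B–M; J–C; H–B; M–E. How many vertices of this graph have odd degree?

Degrees: A:4, B:4, C:2, D:3, E:1, F:4, G:0, H:2, I:3, J:3, K:1, L:0, M:3, N:3, O:3
Odd-degree vertices: D, E, I, J, K, M, N, O.

8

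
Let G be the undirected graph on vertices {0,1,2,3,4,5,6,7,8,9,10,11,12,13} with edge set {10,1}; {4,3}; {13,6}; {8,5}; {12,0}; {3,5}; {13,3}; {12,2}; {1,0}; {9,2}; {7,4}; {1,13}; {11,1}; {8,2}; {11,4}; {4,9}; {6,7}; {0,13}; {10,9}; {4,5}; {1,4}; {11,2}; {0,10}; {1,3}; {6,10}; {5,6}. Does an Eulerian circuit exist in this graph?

No

Degrees: 0:4, 1:6, 2:4, 3:4, 4:6, 5:4, 6:4, 7:2, 8:2, 9:3, 10:4, 11:3, 12:2, 13:4
9, 11 have odd degree; an Eulerian circuit needs every degree to be even, so none exists.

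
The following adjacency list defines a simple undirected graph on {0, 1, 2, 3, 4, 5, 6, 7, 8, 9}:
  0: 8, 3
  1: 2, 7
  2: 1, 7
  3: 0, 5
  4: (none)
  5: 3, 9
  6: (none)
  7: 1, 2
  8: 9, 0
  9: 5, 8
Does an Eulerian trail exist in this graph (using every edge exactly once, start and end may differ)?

Degrees: 0:2, 1:2, 2:2, 3:2, 4:0, 5:2, 6:0, 7:2, 8:2, 9:2
Odd-degree vertices: none (0 total).
The edges lie in more than one component, so no single trail can cover them all.

No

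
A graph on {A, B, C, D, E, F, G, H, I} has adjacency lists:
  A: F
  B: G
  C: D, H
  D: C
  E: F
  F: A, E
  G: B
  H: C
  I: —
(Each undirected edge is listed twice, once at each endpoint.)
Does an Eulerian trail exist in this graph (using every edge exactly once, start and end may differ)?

Degrees: A:1, B:1, C:2, D:1, E:1, F:2, G:1, H:1, I:0
Odd-degree vertices: A, B, D, E, G, H (6 total).
With 6 odd-degree vertices (more than two), no single trail can use every edge.

No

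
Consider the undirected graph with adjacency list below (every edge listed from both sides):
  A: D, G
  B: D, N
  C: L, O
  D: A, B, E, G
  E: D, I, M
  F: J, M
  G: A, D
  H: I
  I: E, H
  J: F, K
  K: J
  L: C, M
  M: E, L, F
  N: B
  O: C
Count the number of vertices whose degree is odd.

6

Degrees: A:2, B:2, C:2, D:4, E:3, F:2, G:2, H:1, I:2, J:2, K:1, L:2, M:3, N:1, O:1
Odd-degree vertices: E, H, K, M, N, O.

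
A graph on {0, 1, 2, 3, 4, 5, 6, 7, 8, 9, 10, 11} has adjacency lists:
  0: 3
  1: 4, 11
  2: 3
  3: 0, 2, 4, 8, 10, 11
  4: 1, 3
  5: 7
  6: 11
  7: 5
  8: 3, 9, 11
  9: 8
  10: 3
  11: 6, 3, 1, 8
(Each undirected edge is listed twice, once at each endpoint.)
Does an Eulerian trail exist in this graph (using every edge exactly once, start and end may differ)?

No

Degrees: 0:1, 1:2, 2:1, 3:6, 4:2, 5:1, 6:1, 7:1, 8:3, 9:1, 10:1, 11:4
Odd-degree vertices: 0, 2, 5, 6, 7, 8, 9, 10 (8 total).
With 8 odd-degree vertices (more than two), no single trail can use every edge.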